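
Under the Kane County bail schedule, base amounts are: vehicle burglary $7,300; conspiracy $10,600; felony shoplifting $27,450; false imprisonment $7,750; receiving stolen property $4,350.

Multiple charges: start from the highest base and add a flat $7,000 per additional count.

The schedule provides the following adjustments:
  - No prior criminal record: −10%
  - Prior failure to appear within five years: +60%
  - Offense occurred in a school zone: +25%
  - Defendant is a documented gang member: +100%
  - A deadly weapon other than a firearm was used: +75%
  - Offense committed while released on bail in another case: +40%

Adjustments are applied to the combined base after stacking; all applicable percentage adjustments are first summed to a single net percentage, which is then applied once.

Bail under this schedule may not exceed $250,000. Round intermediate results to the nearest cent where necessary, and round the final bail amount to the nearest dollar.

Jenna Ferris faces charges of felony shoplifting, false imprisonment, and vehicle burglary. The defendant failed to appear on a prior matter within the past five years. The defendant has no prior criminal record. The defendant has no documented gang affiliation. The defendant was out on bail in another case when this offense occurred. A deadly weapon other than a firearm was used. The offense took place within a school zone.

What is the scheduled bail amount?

$120,205

Base amounts from the schedule: felony shoplifting $27,450; false imprisonment $7,750; vehicle burglary $7,300.
Stacking rule: highest base plus $7,000 per additional charge. Highest is felony shoplifting at $27,450; 2 additional charges → +$14,000. Combined base = $41,450.
Net percentage adjustment: −10% +60% +25% +75% +40% = +190%. $41,450 × 2.9 = $120,205.
$120,205 is within the $250,000 maximum.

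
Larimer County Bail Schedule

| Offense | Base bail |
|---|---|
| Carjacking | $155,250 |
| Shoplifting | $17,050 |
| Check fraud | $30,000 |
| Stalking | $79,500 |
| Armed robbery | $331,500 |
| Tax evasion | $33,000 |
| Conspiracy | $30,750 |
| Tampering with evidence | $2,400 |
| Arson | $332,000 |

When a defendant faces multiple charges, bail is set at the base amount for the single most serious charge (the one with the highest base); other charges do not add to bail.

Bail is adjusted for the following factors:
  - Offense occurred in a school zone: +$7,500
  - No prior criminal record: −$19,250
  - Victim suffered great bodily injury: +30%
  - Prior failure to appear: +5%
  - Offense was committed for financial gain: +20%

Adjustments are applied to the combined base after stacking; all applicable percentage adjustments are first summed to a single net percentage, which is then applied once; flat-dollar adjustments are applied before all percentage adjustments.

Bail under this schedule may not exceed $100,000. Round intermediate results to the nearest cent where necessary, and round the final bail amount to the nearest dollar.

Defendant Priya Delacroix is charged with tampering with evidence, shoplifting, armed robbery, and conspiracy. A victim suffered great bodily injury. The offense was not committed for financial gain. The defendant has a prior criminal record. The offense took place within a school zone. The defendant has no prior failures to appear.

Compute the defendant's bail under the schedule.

Base amounts from the schedule: tampering with evidence $2,400; shoplifting $17,050; armed robbery $331,500; conspiracy $30,750.
Stacking rule: use the highest base only. Highest is armed robbery at $331,500. Combined base = $331,500.
Offense occurred in a school zone (+$7,500 flat): $331,500 + $7,500 = $339,000.
Victim suffered great bodily injury (+30%): $339,000 × 1.3 = $440,700.
Result $440,700 exceeds the maximum of $100,000; bail is capped at $100,000.

$100,000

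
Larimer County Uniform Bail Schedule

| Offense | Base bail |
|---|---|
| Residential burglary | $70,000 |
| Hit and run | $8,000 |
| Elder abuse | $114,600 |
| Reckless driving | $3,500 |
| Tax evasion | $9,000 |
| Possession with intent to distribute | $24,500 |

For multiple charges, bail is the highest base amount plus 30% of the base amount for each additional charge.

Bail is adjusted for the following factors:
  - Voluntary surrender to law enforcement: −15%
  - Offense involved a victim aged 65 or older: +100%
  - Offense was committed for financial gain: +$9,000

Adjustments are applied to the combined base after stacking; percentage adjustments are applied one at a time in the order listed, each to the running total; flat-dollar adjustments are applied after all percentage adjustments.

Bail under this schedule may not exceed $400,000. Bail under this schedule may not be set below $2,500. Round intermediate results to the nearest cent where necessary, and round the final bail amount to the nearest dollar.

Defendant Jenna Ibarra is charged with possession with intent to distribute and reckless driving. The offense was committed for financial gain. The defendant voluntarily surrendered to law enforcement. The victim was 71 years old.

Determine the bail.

$52,435

Base amounts from the schedule: possession with intent to distribute $24,500; reckless driving $3,500.
Stacking rule: highest base plus 30% of each additional charge. Highest is possession with intent to distribute at $24,500. Additional: $3,500 × 30% = $1,050. Combined base = $24,500 + $1,050 = $25,550.
Voluntary surrender to law enforcement (−15%): $25,550 × 0.85 = $21,717.50.
Offense involved a victim aged 65 or older (+100%): $21,717.50 × 2 = $43,435.
Offense was committed for financial gain (+$9,000 flat): $43,435 + $9,000 = $52,435.
$52,435 is within the $400,000 maximum.
$52,435 is at or above the $2,500 minimum.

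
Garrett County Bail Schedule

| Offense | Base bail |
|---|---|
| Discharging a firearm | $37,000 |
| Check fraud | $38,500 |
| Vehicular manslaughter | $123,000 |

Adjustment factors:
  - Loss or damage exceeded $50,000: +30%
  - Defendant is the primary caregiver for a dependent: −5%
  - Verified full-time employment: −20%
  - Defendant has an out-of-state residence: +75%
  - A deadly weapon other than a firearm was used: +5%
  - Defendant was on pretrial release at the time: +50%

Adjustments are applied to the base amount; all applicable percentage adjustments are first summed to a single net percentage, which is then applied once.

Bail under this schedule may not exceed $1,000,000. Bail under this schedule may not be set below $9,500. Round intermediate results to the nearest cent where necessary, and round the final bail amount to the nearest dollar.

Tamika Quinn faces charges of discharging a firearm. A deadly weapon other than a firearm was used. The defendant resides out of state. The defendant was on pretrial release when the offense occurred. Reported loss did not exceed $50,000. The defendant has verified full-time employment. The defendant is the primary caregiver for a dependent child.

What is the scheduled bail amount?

$75,850

Base amounts from the schedule: discharging a firearm $37,000.
Single charge. Combined base = $37,000.
Net percentage adjustment: −5% −20% +75% +5% +50% = +105%. $37,000 × 2.05 = $75,850.
$75,850 is within the $1,000,000 maximum.
$75,850 is at or above the $9,500 minimum.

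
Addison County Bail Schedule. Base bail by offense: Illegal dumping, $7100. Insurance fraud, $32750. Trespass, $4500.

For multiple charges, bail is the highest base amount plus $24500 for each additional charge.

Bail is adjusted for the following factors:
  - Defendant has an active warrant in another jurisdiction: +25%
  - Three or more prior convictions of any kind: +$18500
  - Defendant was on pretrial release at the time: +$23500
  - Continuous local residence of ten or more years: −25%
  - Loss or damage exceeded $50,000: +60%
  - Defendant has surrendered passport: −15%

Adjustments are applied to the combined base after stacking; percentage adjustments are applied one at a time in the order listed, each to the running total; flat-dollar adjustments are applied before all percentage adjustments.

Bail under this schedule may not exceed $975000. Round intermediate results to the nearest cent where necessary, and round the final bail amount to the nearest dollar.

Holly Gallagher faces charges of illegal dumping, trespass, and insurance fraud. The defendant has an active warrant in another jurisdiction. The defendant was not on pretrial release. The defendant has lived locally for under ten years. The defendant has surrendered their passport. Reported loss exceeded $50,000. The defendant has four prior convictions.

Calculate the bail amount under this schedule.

$170425

Base amounts from the schedule: illegal dumping $7100; trespass $4500; insurance fraud $32750.
Stacking rule: highest base plus $24500 per additional charge. Highest is insurance fraud at $32750; 2 additional charges → +$49000. Combined base = $81750.
Three or more prior convictions of any kind (+$18500 flat): $81750 + $18500 = $100250.
Defendant has an active warrant in another jurisdiction (+25%): $100250 × 1.25 = $125312.50.
Loss or damage exceeded $50,000 (+60%): $125312.50 × 1.6 = $200500.
Defendant has surrendered passport (−15%): $200500 × 0.85 = $170425.
$170425 is within the $975000 maximum.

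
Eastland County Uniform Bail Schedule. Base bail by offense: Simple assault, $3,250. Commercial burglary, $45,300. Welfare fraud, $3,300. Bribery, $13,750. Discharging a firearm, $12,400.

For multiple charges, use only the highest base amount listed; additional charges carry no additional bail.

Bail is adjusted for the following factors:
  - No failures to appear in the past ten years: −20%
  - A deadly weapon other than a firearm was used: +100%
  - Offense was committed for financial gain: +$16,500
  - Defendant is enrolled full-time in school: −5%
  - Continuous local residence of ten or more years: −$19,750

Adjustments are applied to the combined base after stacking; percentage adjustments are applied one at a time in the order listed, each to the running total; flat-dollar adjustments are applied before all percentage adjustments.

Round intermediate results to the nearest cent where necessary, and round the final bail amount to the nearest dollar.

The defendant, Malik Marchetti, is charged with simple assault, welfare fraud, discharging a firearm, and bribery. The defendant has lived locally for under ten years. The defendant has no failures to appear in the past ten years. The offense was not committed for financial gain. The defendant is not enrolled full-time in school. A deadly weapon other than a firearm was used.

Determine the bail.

Base amounts from the schedule: simple assault $3,250; welfare fraud $3,300; discharging a firearm $12,400; bribery $13,750.
Stacking rule: use the highest base only. Highest is bribery at $13,750. Combined base = $13,750.
No failures to appear in the past ten years (−20%): $13,750 × 0.8 = $11,000.
A deadly weapon other than a firearm was used (+100%): $11,000 × 2 = $22,000.

$22,000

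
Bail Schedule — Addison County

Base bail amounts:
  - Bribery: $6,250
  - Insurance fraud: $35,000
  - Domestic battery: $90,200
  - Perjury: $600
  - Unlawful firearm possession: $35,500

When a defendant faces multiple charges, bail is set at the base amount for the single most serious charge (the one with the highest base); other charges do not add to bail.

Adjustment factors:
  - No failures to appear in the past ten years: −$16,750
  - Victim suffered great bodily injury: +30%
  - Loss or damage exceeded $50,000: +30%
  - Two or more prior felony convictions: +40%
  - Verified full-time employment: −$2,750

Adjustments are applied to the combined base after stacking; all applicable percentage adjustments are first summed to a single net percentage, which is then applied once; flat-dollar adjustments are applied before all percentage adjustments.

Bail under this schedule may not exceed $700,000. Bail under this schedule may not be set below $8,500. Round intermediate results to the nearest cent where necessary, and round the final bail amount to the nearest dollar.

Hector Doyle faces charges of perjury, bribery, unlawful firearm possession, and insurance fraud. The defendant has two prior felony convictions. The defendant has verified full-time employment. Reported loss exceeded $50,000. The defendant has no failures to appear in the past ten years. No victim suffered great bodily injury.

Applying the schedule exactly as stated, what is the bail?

Base amounts from the schedule: perjury $600; bribery $6,250; unlawful firearm possession $35,500; insurance fraud $35,000.
Stacking rule: use the highest base only. Highest is unlawful firearm possession at $35,500. Combined base = $35,500.
No failures to appear in the past ten years (−$16,750 flat): $35,500 − $16,750 = $18,750.
Verified full-time employment (−$2,750 flat): $18,750 − $2,750 = $16,000.
Net percentage adjustment: +30% +40% = +70%. $16,000 × 1.7 = $27,200.
$27,200 is within the $700,000 maximum.
$27,200 is at or above the $8,500 minimum.

$27,200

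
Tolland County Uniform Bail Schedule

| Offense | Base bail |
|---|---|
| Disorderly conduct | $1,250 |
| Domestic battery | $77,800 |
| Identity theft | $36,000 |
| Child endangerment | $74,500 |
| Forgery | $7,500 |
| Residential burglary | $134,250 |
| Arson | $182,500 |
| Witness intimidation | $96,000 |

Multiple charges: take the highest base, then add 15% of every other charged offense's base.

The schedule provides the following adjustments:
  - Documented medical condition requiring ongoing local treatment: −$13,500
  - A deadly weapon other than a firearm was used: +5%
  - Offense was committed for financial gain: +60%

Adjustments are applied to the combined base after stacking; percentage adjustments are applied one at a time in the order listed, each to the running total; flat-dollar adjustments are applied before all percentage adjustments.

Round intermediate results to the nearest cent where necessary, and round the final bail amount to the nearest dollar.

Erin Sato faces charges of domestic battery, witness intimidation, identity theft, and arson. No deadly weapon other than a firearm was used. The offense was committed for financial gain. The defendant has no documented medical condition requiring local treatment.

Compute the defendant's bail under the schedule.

Base amounts from the schedule: domestic battery $77,800; witness intimidation $96,000; identity theft $36,000; arson $182,500.
Stacking rule: highest base plus 15% of each additional charge. Highest is arson at $182,500. Additional: $77,800 × 15% = $11,670; $96,000 × 15% = $14,400; $36,000 × 15% = $5,400. Combined base = $182,500 + $31,470 = $213,970.
Offense was committed for financial gain (+60%): $213,970 × 1.6 = $342,352.

$342,352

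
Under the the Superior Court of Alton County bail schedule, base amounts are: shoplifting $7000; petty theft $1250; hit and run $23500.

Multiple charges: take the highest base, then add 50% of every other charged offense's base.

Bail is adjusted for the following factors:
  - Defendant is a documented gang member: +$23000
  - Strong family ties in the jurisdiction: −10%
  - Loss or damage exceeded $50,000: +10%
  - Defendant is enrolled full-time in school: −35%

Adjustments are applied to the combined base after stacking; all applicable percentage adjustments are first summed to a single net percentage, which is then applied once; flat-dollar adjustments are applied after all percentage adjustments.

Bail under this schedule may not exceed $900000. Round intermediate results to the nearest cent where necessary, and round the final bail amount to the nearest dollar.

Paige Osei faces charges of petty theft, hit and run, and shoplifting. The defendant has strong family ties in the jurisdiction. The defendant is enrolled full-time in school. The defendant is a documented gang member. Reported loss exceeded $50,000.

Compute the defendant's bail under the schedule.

Base amounts from the schedule: petty theft $1250; hit and run $23500; shoplifting $7000.
Stacking rule: highest base plus 50% of each additional charge. Highest is hit and run at $23500. Additional: $1250 × 50% = $625; $7000 × 50% = $3500. Combined base = $23500 + $4125 = $27625.
Net percentage adjustment: −10% +10% −35% = −35%. $27625 × 0.65 = $17956.25.
Defendant is a documented gang member (+$23000 flat): $17956.25 + $23000 = $40956.25.
$40956.25 is within the $900000 maximum.
Rounded to the nearest dollar: $40956.

$40956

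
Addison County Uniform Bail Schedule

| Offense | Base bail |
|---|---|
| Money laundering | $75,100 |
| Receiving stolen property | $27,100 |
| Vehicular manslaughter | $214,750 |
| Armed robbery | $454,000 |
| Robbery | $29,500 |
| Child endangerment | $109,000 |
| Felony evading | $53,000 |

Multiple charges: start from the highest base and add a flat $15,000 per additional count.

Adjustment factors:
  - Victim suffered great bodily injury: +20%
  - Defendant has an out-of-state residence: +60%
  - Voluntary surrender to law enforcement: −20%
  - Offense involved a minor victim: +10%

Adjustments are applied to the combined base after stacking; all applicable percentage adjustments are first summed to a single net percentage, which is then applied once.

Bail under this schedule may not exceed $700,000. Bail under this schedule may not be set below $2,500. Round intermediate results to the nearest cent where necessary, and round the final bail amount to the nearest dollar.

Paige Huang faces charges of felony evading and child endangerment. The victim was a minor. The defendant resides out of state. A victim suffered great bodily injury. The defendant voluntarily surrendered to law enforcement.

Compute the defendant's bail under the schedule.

$210,800

Base amounts from the schedule: felony evading $53,000; child endangerment $109,000.
Stacking rule: highest base plus $15,000 per additional charge. Highest is child endangerment at $109,000; 1 additional charge → +$15,000. Combined base = $124,000.
Net percentage adjustment: +20% +60% −20% +10% = +70%. $124,000 × 1.7 = $210,800.
$210,800 is within the $700,000 maximum.
$210,800 is at or above the $2,500 minimum.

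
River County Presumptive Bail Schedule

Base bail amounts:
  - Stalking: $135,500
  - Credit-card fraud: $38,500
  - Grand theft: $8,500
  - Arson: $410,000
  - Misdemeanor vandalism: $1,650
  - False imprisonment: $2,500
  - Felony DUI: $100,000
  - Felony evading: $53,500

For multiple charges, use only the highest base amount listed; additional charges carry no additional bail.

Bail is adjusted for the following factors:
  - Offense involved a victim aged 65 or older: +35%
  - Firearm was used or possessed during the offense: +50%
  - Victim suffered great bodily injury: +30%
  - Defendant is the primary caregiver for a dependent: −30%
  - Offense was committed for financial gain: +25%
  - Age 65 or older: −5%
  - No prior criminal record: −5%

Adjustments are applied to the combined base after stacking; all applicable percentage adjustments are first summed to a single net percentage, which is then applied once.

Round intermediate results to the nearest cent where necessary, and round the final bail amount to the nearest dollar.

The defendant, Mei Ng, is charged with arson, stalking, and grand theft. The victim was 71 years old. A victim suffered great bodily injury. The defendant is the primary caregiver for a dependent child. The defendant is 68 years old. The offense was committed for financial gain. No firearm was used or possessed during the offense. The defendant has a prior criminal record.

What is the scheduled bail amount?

Base amounts from the schedule: arson $410,000; stalking $135,500; grand theft $8,500.
Stacking rule: use the highest base only. Highest is arson at $410,000. Combined base = $410,000.
Net percentage adjustment: +35% +30% −30% +25% −5% = +55%. $410,000 × 1.55 = $635,500.

$635,500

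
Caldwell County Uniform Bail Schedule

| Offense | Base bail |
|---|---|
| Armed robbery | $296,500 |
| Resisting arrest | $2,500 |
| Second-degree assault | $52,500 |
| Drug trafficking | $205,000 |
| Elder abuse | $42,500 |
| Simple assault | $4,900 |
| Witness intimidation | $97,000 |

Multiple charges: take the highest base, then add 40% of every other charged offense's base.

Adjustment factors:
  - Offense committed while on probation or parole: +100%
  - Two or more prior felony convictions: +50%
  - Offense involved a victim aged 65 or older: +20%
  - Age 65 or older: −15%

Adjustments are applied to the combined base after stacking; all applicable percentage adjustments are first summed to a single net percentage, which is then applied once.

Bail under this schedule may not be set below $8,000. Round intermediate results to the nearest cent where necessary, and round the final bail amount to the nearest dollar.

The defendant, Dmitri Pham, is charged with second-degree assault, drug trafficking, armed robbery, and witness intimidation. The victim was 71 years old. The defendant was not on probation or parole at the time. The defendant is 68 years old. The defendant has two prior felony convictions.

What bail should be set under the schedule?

Base amounts from the schedule: second-degree assault $52,500; drug trafficking $205,000; armed robbery $296,500; witness intimidation $97,000.
Stacking rule: highest base plus 40% of each additional charge. Highest is armed robbery at $296,500. Additional: $52,500 × 40% = $21,000; $205,000 × 40% = $82,000; $97,000 × 40% = $38,800. Combined base = $296,500 + $141,800 = $438,300.
Net percentage adjustment: +50% +20% −15% = +55%. $438,300 × 1.55 = $679,365.
$679,365 is at or above the $8,000 minimum.

$679,365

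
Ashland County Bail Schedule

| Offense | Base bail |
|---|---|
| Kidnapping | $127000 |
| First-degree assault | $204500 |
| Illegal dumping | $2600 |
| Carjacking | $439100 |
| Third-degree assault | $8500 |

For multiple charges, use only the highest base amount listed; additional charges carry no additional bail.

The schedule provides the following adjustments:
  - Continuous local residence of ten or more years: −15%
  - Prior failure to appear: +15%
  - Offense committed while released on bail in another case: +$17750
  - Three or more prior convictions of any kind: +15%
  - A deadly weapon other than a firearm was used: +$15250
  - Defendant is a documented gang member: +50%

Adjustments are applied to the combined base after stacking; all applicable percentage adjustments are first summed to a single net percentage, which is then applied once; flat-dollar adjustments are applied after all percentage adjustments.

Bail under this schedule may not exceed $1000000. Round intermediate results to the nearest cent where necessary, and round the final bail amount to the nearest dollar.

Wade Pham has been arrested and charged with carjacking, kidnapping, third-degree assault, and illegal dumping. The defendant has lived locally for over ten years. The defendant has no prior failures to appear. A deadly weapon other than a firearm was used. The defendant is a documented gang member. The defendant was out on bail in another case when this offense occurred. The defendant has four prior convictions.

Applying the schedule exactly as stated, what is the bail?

Base amounts from the schedule: carjacking $439100; kidnapping $127000; third-degree assault $8500; illegal dumping $2600.
Stacking rule: use the highest base only. Highest is carjacking at $439100. Combined base = $439100.
Net percentage adjustment: −15% +15% +50% = +50%. $439100 × 1.5 = $658650.
Offense committed while released on bail in another case (+$17750 flat): $658650 + $17750 = $676400.
A deadly weapon other than a firearm was used (+$15250 flat): $676400 + $15250 = $691650.
$691650 is within the $1000000 maximum.

$691650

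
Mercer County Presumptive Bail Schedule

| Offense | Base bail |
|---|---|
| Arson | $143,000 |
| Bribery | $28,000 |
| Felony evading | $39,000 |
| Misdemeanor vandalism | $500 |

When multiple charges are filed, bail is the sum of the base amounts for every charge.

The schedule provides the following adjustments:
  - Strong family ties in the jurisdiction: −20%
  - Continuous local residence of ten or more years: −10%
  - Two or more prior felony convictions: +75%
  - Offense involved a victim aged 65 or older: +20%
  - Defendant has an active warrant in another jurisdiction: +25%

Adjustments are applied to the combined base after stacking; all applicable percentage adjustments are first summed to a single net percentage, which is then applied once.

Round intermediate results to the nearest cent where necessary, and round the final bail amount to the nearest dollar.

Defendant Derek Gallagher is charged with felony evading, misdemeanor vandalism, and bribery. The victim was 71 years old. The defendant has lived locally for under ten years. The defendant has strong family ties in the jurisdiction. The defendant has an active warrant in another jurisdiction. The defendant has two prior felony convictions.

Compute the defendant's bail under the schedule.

Base amounts from the schedule: felony evading $39,000; misdemeanor vandalism $500; bribery $28,000.
Stacking rule: sum of all bases. $39,000 + $500 + $28,000 = $67,500.
Net percentage adjustment: −20% +75% +20% +25% = +100%. $67,500 × 2 = $135,000.

$135,000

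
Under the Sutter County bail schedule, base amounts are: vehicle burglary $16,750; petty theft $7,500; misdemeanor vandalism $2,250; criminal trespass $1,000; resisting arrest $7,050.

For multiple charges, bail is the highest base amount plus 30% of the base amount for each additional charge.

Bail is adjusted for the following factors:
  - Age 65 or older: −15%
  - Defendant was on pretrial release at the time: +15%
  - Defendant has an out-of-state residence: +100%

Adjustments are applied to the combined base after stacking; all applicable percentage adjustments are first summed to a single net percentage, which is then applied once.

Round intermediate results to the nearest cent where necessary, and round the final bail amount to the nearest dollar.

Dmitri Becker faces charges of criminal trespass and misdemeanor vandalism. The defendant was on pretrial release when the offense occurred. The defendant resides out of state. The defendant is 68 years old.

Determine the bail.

$5,100

Base amounts from the schedule: criminal trespass $1,000; misdemeanor vandalism $2,250.
Stacking rule: highest base plus 30% of each additional charge. Highest is misdemeanor vandalism at $2,250. Additional: $1,000 × 30% = $300. Combined base = $2,250 + $300 = $2,550.
Net percentage adjustment: −15% +15% +100% = +100%. $2,550 × 2 = $5,100.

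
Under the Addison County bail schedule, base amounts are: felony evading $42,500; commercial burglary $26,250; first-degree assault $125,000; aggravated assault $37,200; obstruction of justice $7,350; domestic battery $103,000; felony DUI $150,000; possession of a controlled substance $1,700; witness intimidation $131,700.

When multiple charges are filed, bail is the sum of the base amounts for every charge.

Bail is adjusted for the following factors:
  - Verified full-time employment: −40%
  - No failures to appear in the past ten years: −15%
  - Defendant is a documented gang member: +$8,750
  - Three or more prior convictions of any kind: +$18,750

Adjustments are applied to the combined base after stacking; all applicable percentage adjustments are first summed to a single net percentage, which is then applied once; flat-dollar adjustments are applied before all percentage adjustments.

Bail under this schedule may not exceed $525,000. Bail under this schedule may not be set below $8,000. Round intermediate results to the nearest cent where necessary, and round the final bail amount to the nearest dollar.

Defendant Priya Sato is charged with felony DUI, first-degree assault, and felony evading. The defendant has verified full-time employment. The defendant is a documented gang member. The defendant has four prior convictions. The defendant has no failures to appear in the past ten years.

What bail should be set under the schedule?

Base amounts from the schedule: felony DUI $150,000; first-degree assault $125,000; felony evading $42,500.
Stacking rule: sum of all bases. $150,000 + $125,000 + $42,500 = $317,500.
Defendant is a documented gang member (+$8,750 flat): $317,500 + $8,750 = $326,250.
Three or more prior convictions of any kind (+$18,750 flat): $326,250 + $18,750 = $345,000.
Net percentage adjustment: −40% −15% = −55%. $345,000 × 0.45 = $155,250.
$155,250 is within the $525,000 maximum.
$155,250 is at or above the $8,000 minimum.

$155,250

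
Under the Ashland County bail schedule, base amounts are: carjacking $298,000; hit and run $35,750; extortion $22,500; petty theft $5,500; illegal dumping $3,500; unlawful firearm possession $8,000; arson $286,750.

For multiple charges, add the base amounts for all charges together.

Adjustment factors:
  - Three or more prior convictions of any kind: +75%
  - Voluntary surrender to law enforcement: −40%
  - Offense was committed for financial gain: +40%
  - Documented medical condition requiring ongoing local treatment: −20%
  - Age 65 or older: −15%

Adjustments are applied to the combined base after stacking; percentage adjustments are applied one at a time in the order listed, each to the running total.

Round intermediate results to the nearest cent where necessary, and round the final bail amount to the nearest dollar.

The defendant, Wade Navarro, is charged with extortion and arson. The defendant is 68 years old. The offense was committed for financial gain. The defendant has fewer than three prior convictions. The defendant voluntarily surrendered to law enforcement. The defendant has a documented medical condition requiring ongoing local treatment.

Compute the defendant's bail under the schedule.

$176,644

Base amounts from the schedule: extortion $22,500; arson $286,750.
Stacking rule: sum of all bases. $22,500 + $286,750 = $309,250.
Voluntary surrender to law enforcement (−40%): $309,250 × 0.6 = $185,550.
Offense was committed for financial gain (+40%): $185,550 × 1.4 = $259,770.
Documented medical condition requiring ongoing local treatment (−20%): $259,770 × 0.8 = $207,816.
Age 65 or older (−15%): $207,816 × 0.85 = $176,643.60.
Rounded to the nearest dollar: $176,644.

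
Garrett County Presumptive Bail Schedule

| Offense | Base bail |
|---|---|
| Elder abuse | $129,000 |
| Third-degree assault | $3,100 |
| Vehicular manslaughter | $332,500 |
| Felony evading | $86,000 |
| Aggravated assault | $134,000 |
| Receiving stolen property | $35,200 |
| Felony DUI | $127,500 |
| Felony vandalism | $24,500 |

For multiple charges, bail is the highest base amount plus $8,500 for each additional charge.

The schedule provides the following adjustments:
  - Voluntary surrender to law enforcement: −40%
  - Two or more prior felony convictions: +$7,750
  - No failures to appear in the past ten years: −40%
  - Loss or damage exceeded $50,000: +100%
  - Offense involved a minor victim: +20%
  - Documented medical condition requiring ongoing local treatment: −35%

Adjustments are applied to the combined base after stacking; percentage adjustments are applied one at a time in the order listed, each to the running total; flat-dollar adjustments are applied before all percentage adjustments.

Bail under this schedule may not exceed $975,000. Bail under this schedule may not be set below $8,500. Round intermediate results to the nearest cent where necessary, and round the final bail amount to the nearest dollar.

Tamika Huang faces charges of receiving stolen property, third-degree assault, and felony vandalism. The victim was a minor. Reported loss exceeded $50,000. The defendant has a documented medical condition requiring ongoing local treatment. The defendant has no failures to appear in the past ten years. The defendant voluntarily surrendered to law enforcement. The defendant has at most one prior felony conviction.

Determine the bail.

Base amounts from the schedule: receiving stolen property $35,200; third-degree assault $3,100; felony vandalism $24,500.
Stacking rule: highest base plus $8,500 per additional charge. Highest is receiving stolen property at $35,200; 2 additional charges → +$17,000. Combined base = $52,200.
Voluntary surrender to law enforcement (−40%): $52,200 × 0.6 = $31,320.
No failures to appear in the past ten years (−40%): $31,320 × 0.6 = $18,792.
Loss or damage exceeded $50,000 (+100%): $18,792 × 2 = $37,584.
Offense involved a minor victim (+20%): $37,584 × 1.2 = $45,100.80.
Documented medical condition requiring ongoing local treatment (−35%): $45,100.80 × 0.65 = $29,315.52.
$29,315.52 is within the $975,000 maximum.
$29,315.52 is at or above the $8,500 minimum.
Rounded to the nearest dollar: $29,316.

$29,316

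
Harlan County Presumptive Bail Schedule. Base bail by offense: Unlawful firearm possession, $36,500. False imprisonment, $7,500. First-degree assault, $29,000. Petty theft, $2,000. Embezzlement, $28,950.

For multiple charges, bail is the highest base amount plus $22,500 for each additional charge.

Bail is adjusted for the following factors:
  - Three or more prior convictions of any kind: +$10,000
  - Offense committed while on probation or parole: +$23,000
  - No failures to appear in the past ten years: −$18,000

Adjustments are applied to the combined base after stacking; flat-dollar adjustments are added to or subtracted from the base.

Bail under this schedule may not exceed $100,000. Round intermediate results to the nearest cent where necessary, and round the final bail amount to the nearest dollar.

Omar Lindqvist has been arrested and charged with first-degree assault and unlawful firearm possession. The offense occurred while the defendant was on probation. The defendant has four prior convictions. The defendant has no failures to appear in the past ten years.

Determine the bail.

$74,000

Base amounts from the schedule: first-degree assault $29,000; unlawful firearm possession $36,500.
Stacking rule: highest base plus $22,500 per additional charge. Highest is unlawful firearm possession at $36,500; 1 additional charge → +$22,500. Combined base = $59,000.
Three or more prior convictions of any kind (+$10,000 flat): $59,000 + $10,000 = $69,000.
Offense committed while on probation or parole (+$23,000 flat): $69,000 + $23,000 = $92,000.
No failures to appear in the past ten years (−$18,000 flat): $92,000 − $18,000 = $74,000.
$74,000 is within the $100,000 maximum.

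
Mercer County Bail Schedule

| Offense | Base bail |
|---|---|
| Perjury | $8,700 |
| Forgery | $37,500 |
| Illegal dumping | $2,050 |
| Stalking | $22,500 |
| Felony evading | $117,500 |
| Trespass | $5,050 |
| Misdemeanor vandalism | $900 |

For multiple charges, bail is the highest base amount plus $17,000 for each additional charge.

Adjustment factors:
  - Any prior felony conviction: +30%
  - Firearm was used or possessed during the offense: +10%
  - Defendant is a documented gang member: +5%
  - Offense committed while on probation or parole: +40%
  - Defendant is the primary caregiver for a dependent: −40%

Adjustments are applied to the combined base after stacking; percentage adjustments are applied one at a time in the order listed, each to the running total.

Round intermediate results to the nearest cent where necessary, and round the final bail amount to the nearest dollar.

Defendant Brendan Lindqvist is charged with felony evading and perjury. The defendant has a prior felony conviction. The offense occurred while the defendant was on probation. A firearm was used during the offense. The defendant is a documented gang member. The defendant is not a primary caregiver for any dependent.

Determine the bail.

Base amounts from the schedule: felony evading $117,500; perjury $8,700.
Stacking rule: highest base plus $17,000 per additional charge. Highest is felony evading at $117,500; 1 additional charge → +$17,000. Combined base = $134,500.
Any prior felony conviction (+30%): $134,500 × 1.3 = $174,850.
Firearm was used or possessed during the offense (+10%): $174,850 × 1.1 = $192,335.
Defendant is a documented gang member (+5%): $192,335 × 1.05 = $201,951.75.
Offense committed while on probation or parole (+40%): $201,951.75 × 1.4 = $282,732.45.
Rounded to the nearest dollar: $282,732.

$282,732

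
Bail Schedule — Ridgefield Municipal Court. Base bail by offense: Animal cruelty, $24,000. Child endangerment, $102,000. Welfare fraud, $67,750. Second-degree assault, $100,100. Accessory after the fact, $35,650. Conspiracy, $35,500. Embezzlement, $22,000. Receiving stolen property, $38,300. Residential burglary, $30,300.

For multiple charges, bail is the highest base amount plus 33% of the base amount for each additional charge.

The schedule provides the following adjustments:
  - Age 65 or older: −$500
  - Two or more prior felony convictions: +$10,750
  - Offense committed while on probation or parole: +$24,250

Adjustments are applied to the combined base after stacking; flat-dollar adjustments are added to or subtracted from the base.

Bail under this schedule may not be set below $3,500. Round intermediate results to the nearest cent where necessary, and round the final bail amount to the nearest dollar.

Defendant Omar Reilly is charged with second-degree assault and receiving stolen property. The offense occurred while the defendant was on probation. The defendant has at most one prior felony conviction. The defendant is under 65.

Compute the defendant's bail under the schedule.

Base amounts from the schedule: second-degree assault $100,100; receiving stolen property $38,300.
Stacking rule: highest base plus 33% of each additional charge. Highest is second-degree assault at $100,100. Additional: $38,300 × 33% = $12,639. Combined base = $100,100 + $12,639 = $112,739.
Offense committed while on probation or parole (+$24,250 flat): $112,739 + $24,250 = $136,989.
$136,989 is at or above the $3,500 minimum.

$136,989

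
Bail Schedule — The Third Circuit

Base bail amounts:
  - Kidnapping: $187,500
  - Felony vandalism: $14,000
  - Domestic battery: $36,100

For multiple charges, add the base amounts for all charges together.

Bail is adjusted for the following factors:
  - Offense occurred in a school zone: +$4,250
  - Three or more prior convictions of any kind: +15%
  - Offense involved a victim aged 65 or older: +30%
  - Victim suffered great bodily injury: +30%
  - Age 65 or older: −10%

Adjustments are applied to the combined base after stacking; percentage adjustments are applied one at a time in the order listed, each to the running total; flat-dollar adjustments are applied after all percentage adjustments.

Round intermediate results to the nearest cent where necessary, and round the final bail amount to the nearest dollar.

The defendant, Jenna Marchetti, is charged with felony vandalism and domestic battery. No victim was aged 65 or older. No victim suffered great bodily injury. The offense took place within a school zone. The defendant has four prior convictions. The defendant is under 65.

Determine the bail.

$61,865

Base amounts from the schedule: felony vandalism $14,000; domestic battery $36,100.
Stacking rule: sum of all bases. $14,000 + $36,100 = $50,100.
Three or more prior convictions of any kind (+15%): $50,100 × 1.15 = $57,615.
Offense occurred in a school zone (+$4,250 flat): $57,615 + $4,250 = $61,865.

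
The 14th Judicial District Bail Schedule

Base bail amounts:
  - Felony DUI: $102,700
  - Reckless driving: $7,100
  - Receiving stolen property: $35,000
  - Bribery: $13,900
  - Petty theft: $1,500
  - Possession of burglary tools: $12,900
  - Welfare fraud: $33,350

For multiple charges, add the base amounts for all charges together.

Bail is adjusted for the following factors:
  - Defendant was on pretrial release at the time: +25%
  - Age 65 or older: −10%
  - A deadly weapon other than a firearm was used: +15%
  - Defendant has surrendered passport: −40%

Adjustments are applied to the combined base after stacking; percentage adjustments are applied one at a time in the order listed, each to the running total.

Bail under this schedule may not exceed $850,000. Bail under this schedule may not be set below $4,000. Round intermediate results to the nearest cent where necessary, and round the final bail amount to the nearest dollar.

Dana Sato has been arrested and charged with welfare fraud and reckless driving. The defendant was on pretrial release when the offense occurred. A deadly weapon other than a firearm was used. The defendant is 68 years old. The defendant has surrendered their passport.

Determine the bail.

$31,399

Base amounts from the schedule: welfare fraud $33,350; reckless driving $7,100.
Stacking rule: sum of all bases. $33,350 + $7,100 = $40,450.
Defendant was on pretrial release at the time (+25%): $40,450 × 1.25 = $50,562.50.
Age 65 or older (−10%): $50,562.50 × 0.9 = $45,506.25.
A deadly weapon other than a firearm was used (+15%): $45,506.25 × 1.15 = $52,332.19.
Defendant has surrendered passport (−40%): $52,332.19 × 0.6 = $31,399.31.
$31,399.31 is within the $850,000 maximum.
$31,399.31 is at or above the $4,000 minimum.
Rounded to the nearest dollar: $31,399.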